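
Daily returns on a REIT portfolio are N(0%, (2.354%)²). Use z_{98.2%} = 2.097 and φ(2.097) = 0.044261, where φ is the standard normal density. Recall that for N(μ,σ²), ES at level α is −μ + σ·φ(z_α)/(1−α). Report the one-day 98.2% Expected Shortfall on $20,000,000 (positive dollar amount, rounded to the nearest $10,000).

$1,160,000

Tail multiplier: φ(z)/(1−α) = 0.044261 / 0.018 = 2.459.
ES = 2.354% × 2.459 = 5.788%.
On $20,000,000: 0.05788 × $20,000,000 = $1,157,600.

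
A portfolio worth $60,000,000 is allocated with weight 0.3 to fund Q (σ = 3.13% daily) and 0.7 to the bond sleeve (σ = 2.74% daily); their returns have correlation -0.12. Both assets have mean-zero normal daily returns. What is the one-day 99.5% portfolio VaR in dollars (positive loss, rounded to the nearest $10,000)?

$3,140,000

σ_p² = 0.3²·3.13² + 0.7²·2.74² + 2·-0.12·0.3·0.7·3.13·2.74 = 4.1282 (%²).
σ_p = √4.1282 = 2.032%.
At 99.5%, z = 2.576.
VaR = 2.576 × 2.032% = 5.234%; on $60,000,000 that is $3,140,400.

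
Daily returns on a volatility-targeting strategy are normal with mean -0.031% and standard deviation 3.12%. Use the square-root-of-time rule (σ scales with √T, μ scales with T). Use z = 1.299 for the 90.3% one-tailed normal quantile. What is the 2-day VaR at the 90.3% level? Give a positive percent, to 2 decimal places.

σ_{2d} = 3.12% × √2 = 4.412%; μ_{2d} = 2 × -0.031% = -0.062%.
VaR = −(-0.062%) + 1.299 × 4.412% = 5.793%.

5.79%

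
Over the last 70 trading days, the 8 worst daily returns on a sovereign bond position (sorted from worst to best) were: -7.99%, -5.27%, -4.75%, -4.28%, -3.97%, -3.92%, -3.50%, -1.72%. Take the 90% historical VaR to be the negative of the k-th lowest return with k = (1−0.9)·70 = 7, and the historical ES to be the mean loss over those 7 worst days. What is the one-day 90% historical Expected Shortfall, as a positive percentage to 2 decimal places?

The 7 worst returns sum to -33.68%.
ES = −(-33.68%) / 7 = 4.8114…% ≈ 4.81%.

4.81%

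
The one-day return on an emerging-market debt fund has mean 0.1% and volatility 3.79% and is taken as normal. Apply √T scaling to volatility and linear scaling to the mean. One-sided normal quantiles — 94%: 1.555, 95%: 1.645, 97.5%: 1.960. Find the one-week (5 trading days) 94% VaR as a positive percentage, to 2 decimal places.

12.68%

σ_{5d} = 3.79% × √5 = 8.475%; μ_{5d} = 5 × 0.1% = 0.500%.
VaR = −(0.500%) + 1.555 × 8.475% = 12.679%.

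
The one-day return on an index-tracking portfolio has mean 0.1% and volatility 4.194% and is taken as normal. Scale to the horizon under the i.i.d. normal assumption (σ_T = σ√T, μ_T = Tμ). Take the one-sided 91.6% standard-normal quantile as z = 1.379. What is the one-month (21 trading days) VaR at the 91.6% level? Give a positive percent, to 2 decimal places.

σ_{21d} = 4.194% × √21 = 19.219%; μ_{21d} = 21 × 0.1% = 2.100%.
VaR = −(2.100%) + 1.379 × 19.219% = 24.403%.

24.40%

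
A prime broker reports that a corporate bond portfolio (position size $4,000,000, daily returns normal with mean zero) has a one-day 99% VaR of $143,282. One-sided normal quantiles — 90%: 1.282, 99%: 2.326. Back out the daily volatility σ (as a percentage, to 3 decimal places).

VaR as a fraction: $143,282 / $4,000,000 = 3.582%.
σ = VaR / z = 3.582% / 2.326 = 1.540%.

1.540%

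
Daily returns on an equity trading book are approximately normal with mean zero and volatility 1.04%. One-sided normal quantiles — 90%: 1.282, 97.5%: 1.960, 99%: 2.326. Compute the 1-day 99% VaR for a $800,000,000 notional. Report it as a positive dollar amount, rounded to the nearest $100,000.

VaR = z·σ = 2.326 × 1.04% = 2.419%.
On $800,000,000: 0.02419 × $800,000,000 = $19,352,000.

$19,400,000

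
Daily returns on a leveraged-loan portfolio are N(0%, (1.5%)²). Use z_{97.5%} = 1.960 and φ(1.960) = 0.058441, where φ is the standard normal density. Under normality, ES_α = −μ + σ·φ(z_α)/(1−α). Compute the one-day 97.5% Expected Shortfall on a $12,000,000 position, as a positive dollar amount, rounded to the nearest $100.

Tail multiplier: φ(z)/(1−α) = 0.058441 / 0.025 = 2.338.
ES = 1.5% × 2.338 = 3.507%.
On $12,000,000: 0.03507 × $12,000,000 = $420,840.

$420,800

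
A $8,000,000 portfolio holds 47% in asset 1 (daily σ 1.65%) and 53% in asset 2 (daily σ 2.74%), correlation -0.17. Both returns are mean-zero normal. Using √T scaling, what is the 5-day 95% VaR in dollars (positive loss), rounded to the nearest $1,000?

σ_p = √(0.47²·1.65² + 0.53²·2.74² + 2·-0.17·0.47·0.53·1.65·2.74) = 1.526%.
σ_{5d} = 1.526% × √5 = 3.412%.
z(95%) = 1.645.
VaR = 1.645 × 3.412% = 5.613%; on $8,000,000 that is $449,040.

$449,000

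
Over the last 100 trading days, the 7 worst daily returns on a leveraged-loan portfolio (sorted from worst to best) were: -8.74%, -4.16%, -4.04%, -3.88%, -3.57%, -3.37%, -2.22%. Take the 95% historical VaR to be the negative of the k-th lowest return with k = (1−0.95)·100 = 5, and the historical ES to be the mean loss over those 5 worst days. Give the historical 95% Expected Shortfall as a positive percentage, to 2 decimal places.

4.88%

The 5 worst returns sum to -24.39%.
ES = −(-24.39%) / 5 = 4.878% ≈ 4.88%.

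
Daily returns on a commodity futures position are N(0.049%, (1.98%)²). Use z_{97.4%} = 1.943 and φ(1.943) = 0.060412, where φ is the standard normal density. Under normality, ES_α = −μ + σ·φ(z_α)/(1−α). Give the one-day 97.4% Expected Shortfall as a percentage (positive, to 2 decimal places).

4.55%

Tail multiplier: φ(z)/(1−α) = 0.060412 / 0.026 = 2.324.
ES = −(0.049%) + 1.98% × 2.324 = 4.553%.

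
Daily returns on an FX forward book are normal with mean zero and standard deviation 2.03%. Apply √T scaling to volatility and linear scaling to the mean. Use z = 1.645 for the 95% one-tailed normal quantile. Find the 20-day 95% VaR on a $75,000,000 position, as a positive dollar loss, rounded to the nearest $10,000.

$11,200,000

σ_{20d} = 2.03% × √20 = 9.078%.
VaR = 1.645 × 9.078% = 14.933%.
On $75,000,000: 0.14933 × $75,000,000 = $11,199,750.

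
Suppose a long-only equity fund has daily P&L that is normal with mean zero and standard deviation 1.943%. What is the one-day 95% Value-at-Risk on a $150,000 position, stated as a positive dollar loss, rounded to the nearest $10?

$4,790

At 95% one-sided, z = 1.645.
VaR = z·σ = 1.645 × 1.943% = 3.196%.
On $150,000: 0.03196 × $150,000 = $4,794.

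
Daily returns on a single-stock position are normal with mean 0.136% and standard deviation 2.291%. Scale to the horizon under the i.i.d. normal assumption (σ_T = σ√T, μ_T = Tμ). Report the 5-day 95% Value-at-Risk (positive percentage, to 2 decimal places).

7.75%

At 95%, z = 1.645.
σ_{5d} = 2.291% × √5 = 5.123%; μ_{5d} = 5 × 0.136% = 0.680%.
VaR = −(0.680%) + 1.645 × 5.123% = 7.747%.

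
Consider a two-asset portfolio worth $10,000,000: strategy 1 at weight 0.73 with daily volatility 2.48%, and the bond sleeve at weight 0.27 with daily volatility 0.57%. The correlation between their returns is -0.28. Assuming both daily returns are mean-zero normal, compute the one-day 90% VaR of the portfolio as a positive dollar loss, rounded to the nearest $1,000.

$227,000

σ_p² = 0.73²·2.48² + 0.27²·0.57² + 2·-0.28·0.73·0.27·2.48·0.57 = 3.1452 (%²).
σ_p = √3.1452 = 1.773%.
At 90%, z = 1.282.
VaR = 1.282 × 1.773% = 2.273%; on $10,000,000 that is $227,300.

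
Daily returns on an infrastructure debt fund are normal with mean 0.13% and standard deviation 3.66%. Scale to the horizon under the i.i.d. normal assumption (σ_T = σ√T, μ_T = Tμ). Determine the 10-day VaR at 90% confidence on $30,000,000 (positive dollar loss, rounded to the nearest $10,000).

$4,060,000

At 90%, z = 1.282.
σ_{10d} = 3.66% × √10 = 11.574%; μ_{10d} = 10 × 0.13% = 1.300%.
VaR = −(1.300%) + 1.282 × 11.574% = 13.538%.
On $30,000,000: 0.13538 × $30,000,000 = $4,061,400.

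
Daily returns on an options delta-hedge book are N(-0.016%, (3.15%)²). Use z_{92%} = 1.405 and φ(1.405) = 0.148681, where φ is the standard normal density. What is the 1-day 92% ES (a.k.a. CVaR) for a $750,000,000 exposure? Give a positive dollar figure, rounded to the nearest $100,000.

Tail multiplier: φ(z)/(1−α) = 0.148681 / 0.08 = 1.859.
ES = −(-0.016%) + 3.15% × 1.859 = 5.872%.
On $750,000,000: 0.05872 × $750,000,000 = $44,040,000.

$44,000,000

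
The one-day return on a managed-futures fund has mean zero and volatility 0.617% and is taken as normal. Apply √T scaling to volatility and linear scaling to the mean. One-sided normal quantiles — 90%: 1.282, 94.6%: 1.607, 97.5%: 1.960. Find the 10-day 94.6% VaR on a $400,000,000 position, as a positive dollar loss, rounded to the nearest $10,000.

σ_{10d} = 0.617% × √10 = 1.951%.
VaR = 1.607 × 1.951% = 3.135%.
On $400,000,000: 0.03135 × $400,000,000 = $12,540,000.

$12,540,000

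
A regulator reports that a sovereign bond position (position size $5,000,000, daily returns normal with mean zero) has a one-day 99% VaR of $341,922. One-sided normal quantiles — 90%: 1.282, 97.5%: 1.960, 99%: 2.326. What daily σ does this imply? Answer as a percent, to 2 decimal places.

VaR as a fraction: $341,922 / $5,000,000 = 6.838%.
σ = VaR / z = 6.838% / 2.326 = 2.940%.

2.94%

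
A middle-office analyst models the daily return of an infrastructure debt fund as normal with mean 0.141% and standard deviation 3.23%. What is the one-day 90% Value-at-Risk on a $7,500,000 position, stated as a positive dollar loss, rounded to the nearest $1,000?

$300,000

At 90% one-sided, z = 1.282.
VaR = −μ + z·σ = −(0.141%) + 1.282 × 3.23% = 4.000%.
On $7,500,000: 0.04000 × $7,500,000 = $300,000.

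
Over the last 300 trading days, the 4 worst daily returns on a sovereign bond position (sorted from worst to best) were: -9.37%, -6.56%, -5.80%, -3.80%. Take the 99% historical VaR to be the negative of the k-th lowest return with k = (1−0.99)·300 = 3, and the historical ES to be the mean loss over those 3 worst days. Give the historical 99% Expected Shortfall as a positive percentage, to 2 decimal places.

7.24%

The 3 worst returns sum to -21.73%.
ES = −(-21.73%) / 3 = 7.2433…% ≈ 7.24%.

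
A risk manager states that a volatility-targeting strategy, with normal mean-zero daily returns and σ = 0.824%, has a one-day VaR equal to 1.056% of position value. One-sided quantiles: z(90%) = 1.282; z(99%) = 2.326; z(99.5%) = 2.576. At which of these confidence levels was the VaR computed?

Implied z = VaR/σ = 1.056 / 0.824 = 1.282.
This matches z(90%) = 1.282.

90%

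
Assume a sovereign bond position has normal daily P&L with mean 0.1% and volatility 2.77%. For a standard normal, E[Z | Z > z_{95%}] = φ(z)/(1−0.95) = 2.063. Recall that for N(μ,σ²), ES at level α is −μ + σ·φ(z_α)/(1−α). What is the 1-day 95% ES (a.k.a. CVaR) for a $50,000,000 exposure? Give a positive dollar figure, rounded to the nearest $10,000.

$2,810,000

ES = −(0.1%) + 2.77% × 2.063 = 5.615%.
On $50,000,000: 0.05615 × $50,000,000 = $2,807,500.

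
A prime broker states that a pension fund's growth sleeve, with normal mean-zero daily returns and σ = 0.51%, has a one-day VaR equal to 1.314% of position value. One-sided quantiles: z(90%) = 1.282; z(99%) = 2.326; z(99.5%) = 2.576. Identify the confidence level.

Implied z = VaR/σ = 1.314 / 0.51 = 2.576.
This matches z(99.5%) = 2.576.

99.5%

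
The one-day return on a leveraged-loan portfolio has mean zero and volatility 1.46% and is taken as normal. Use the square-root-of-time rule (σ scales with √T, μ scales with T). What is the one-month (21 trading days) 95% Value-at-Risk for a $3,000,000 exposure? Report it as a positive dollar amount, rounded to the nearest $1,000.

At 95%, z = 1.645.
σ_{21d} = 1.46% × √21 = 6.691%.
VaR = 1.645 × 6.691% = 11.007%.
On $3,000,000: 0.11007 × $3,000,000 = $330,210.

$330,000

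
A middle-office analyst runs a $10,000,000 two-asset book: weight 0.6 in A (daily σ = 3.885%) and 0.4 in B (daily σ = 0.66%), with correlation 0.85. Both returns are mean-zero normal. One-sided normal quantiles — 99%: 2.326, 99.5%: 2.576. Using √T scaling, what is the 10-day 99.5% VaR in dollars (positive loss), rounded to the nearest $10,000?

$2,080,000

σ_p = √(0.6²·3.885² + 0.4²·0.66² + 2·0.85·0.6·0.4·3.885·0.66) = 2.559%.
σ_{10d} = 2.559% × √10 = 8.092%.
VaR = 2.576 × 8.092% = 20.845%; on $10,000,000 that is $2,084,500.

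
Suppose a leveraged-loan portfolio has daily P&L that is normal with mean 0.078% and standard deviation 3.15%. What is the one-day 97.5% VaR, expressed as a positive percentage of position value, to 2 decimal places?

At 97.5% one-sided, z = 1.960.
VaR = −μ + z·σ = −(0.078%) + 1.960 × 3.15% = 6.096%.

6.10%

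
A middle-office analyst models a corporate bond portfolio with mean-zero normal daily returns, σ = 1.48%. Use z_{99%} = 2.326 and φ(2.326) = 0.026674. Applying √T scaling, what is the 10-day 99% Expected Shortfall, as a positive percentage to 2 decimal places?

σ_{10d} = 1.48% × √10 = 4.680%.
ES multiplier = φ(z)/(1−α) = 0.026674/0.01 = 2.667.
ES = 4.680% × 2.667 = 12.482%.

12.48%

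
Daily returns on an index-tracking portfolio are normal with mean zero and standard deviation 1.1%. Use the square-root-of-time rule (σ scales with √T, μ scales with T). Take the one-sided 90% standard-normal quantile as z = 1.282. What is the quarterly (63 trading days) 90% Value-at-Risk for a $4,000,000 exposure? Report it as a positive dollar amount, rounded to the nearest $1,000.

σ_{63d} = 1.1% × √63 = 8.731%.
VaR = 1.282 × 8.731% = 11.193%.
On $4,000,000: 0.11193 × $4,000,000 = $447,720.

$448,000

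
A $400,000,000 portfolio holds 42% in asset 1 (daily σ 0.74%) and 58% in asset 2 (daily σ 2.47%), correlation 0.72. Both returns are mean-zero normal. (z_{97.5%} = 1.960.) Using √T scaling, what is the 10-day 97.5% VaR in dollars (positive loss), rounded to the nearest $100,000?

σ_p = √(0.42²·0.74² + 0.58²·2.47² + 2·0.72·0.42·0.58·0.74·2.47) = 1.670%.
σ_{10d} = 1.670% × √10 = 5.281%.
VaR = 1.960 × 5.281% = 10.351%; on $400,000,000 that is $41,404,000.

$41,400,000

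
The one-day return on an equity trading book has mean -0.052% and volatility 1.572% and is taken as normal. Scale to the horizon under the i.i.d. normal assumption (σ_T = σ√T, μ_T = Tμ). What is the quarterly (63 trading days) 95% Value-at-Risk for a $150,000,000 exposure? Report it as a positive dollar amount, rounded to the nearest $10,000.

At 95%, z = 1.645.
σ_{63d} = 1.572% × √63 = 12.477%; μ_{63d} = 63 × -0.052% = -3.276%.
VaR = −(-3.276%) + 1.645 × 12.477% = 23.801%.
On $150,000,000: 0.23801 × $150,000,000 = $35,701,500.

$35,700,000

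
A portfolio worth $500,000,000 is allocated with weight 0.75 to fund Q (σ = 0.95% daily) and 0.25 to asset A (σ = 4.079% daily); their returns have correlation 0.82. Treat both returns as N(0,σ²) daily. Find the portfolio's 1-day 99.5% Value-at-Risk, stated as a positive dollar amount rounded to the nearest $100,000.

σ_p² = 0.75²·0.95² + 0.25²·4.079² + 2·0.82·0.75·0.25·0.95·4.079 = 2.7391 (%²).
σ_p = √2.7391 = 1.655%.
At 99.5%, z = 2.576.
VaR = 2.576 × 1.655% = 4.263%; on $500,000,000 that is $21,315,000.

$21,300,000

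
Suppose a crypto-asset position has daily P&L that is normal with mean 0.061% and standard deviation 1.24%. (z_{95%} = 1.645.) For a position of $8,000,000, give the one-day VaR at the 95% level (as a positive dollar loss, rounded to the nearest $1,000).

$158,000

VaR = −μ + z·σ = −(0.061%) + 1.645 × 1.24% = 1.979%.
On $8,000,000: 0.01979 × $8,000,000 = $158,320.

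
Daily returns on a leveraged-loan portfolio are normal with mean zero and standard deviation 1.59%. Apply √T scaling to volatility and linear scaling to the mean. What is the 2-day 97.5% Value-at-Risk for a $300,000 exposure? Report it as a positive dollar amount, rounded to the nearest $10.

$13,220

At 97.5%, z = 1.960.
σ_{2d} = 1.59% × √2 = 2.249%.
VaR = 1.960 × 2.249% = 4.408%.
On $300,000: 0.04408 × $300,000 = $13,224.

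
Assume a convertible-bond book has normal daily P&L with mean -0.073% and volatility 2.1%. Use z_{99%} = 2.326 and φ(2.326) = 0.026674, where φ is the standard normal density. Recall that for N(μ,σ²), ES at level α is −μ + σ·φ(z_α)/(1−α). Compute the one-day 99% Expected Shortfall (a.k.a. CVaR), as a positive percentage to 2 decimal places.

Tail multiplier: φ(z)/(1−α) = 0.026674 / 0.01 = 2.667.
ES = −(-0.073%) + 2.1% × 2.667 = 5.674%.

5.67%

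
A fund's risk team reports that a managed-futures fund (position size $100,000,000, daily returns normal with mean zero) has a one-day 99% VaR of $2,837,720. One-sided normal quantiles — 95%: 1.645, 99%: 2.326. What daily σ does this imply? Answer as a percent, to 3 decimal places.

VaR as a fraction: $2,837,720 / $100,000,000 = 2.838%.
σ = VaR / z = 2.838% / 2.326 = 1.220%.

1.220%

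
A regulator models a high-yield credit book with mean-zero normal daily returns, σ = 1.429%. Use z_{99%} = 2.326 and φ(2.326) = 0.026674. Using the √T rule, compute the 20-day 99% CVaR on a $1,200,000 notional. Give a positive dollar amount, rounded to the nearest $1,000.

$205,000

σ_{20d} = 1.429% × √20 = 6.391%.
ES multiplier = φ(z)/(1−α) = 0.026674/0.01 = 2.667.
ES = 6.391% × 2.667 = 17.045%; on $1,200,000: $204,540.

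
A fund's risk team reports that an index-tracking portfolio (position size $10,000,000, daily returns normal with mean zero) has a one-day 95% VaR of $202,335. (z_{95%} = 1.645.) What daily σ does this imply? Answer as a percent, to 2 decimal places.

1.23%

VaR as a fraction: $202,335 / $10,000,000 = 2.023%.
σ = VaR / z = 2.023% / 1.645 = 1.230%.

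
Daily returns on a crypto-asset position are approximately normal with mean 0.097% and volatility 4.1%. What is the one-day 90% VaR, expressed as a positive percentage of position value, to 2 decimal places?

At 90% one-sided, z = 1.282.
VaR = −μ + z·σ = −(0.097%) + 1.282 × 4.1% = 5.159%.

5.16%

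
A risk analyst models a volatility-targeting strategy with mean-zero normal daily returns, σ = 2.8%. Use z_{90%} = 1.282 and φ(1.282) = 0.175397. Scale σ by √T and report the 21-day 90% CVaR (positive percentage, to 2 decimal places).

22.51%

σ_{21d} = 2.8% × √21 = 12.831%.
ES multiplier = φ(z)/(1−α) = 0.175397/0.1 = 1.754.
ES = 12.831% × 1.754 = 22.506%.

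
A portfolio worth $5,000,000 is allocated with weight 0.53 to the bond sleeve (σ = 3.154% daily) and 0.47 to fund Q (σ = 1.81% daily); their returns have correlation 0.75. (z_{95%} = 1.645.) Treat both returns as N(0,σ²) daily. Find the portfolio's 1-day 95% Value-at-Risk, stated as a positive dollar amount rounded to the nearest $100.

$195,500

σ_p² = 0.53²·3.154² + 0.47²·1.81² + 2·0.75·0.53·0.47·3.154·1.81 = 5.6511 (%²).
σ_p = √5.6511 = 2.377%.
VaR = 1.645 × 2.377% = 3.910%; on $5,000,000 that is $195,500.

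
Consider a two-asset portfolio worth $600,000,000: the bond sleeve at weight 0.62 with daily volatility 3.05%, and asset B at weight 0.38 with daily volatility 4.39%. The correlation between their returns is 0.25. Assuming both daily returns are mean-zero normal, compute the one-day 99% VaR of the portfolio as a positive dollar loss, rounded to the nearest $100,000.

σ_p² = 0.62²·3.05² + 0.38²·4.39² + 2·0.25·0.62·0.38·3.05·4.39 = 7.9361 (%²).
σ_p = √7.9361 = 2.817%.
At 99%, z = 2.326.
VaR = 2.326 × 2.817% = 6.552%; on $600,000,000 that is $39,312,000.

$39,300,000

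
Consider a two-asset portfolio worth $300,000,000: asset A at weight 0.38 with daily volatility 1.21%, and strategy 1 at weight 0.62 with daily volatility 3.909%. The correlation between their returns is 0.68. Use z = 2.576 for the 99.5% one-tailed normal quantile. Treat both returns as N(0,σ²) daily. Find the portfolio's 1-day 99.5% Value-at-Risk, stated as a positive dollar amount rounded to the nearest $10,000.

σ_p² = 0.38²·1.21² + 0.62²·3.909² + 2·0.68·0.38·0.62·1.21·3.909 = 7.6007 (%²).
σ_p = √7.6007 = 2.757%.
VaR = 2.576 × 2.757% = 7.102%; on $300,000,000 that is $21,306,000.

$21,310,000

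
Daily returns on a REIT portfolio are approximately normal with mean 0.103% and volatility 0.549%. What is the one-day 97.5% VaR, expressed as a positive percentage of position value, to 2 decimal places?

At 97.5% one-sided, z = 1.960.
VaR = −μ + z·σ = −(0.103%) + 1.960 × 0.549% = 0.973%.

0.97%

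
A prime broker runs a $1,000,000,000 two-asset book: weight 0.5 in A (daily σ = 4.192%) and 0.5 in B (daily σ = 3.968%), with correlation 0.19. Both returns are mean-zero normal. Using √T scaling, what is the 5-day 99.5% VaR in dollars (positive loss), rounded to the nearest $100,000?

$181,300,000

σ_p = √(0.5²·4.192² + 0.5²·3.968² + 2·0.19·0.5·0.5·4.192·3.968) = 3.148%.
σ_{5d} = 3.148% × √5 = 7.039%.
z(99.5%) = 2.576.
VaR = 2.576 × 7.039% = 18.132%; on $1,000,000,000 that is $181,320,000.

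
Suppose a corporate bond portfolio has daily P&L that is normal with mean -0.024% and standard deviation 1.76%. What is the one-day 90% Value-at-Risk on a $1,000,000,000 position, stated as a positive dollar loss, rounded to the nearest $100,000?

$22,800,000

At 90% one-sided, z = 1.282.
VaR = −μ + z·σ = −(-0.024%) + 1.282 × 1.76% = 2.280%.
On $1,000,000,000: 0.02280 × $1,000,000,000 = $22,800,000.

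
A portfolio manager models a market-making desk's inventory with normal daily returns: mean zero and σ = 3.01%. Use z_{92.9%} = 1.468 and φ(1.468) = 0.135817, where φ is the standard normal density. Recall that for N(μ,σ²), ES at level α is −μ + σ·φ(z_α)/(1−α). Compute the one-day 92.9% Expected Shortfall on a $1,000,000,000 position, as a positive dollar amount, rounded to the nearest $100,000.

Tail multiplier: φ(z)/(1−α) = 0.135817 / 0.071 = 1.913.
ES = 3.01% × 1.913 = 5.758%.
On $1,000,000,000: 0.05758 × $1,000,000,000 = $57,580,000.

$57,600,000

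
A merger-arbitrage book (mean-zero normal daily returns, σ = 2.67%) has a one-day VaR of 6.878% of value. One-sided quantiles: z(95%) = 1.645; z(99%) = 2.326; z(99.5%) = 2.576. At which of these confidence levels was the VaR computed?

99.5%

Implied z = VaR/σ = 6.878 / 2.67 = 2.576.
This matches z(99.5%) = 2.576.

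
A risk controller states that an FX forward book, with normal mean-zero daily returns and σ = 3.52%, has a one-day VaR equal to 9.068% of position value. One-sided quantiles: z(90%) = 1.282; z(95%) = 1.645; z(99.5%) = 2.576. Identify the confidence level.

99.5%

Implied z = VaR/σ = 9.068 / 3.52 = 2.576.
This matches z(99.5%) = 2.576.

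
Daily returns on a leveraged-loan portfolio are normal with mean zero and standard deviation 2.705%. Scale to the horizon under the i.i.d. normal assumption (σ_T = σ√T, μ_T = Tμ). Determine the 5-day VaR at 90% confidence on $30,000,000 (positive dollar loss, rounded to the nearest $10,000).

$2,330,000

At 90%, z = 1.282.
σ_{5d} = 2.705% × √5 = 6.049%.
VaR = 1.282 × 6.049% = 7.755%.
On $30,000,000: 0.07755 × $30,000,000 = $2,326,500.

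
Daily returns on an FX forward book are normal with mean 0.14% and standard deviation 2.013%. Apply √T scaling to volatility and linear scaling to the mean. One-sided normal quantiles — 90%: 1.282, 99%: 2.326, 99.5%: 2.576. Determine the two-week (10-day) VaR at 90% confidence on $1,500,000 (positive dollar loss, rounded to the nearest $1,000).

$101,000

σ_{10d} = 2.013% × √10 = 6.366%; μ_{10d} = 10 × 0.14% = 1.400%.
VaR = −(1.400%) + 1.282 × 6.366% = 6.761%.
On $1,500,000: 0.06761 × $1,500,000 = $101,415.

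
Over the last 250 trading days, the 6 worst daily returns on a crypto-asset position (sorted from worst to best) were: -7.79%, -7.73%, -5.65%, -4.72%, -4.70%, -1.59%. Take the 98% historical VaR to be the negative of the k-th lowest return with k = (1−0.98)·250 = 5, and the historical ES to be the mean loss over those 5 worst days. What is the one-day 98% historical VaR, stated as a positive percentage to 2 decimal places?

k = 5; the 5th lowest return is -4.70%, so VaR = 4.70%.

4.70%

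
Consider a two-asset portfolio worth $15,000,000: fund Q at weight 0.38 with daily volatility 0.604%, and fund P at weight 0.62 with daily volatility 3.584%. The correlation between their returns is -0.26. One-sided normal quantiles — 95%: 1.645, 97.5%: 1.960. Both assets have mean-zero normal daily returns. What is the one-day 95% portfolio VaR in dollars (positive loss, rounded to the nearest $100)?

$536,400

σ_p² = 0.38²·0.604² + 0.62²·3.584² + 2·-0.26·0.38·0.62·0.604·3.584 = 4.7251 (%²).
σ_p = √4.7251 = 2.174%.
VaR = 1.645 × 2.174% = 3.576%; on $15,000,000 that is $536,400.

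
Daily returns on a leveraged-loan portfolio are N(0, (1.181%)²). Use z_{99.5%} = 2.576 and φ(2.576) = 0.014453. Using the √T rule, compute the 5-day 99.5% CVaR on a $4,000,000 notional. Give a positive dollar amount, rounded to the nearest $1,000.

$305,000

σ_{5d} = 1.181% × √5 = 2.641%.
ES multiplier = φ(z)/(1−α) = 0.014453/0.005 = 2.891.
ES = 2.641% × 2.891 = 7.635%; on $4,000,000: $305,400.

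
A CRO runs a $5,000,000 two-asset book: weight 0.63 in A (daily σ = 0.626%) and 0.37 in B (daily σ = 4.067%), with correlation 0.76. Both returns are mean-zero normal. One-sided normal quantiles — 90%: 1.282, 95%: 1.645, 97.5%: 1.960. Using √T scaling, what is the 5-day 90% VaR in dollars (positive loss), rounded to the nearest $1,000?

$261,000

σ_p = √(0.63²·0.626² + 0.37²·4.067² + 2·0.76·0.63·0.37·0.626·4.067) = 1.823%.
σ_{5d} = 1.823% × √5 = 4.076%.
VaR = 1.282 × 4.076% = 5.225%; on $5,000,000 that is $261,250.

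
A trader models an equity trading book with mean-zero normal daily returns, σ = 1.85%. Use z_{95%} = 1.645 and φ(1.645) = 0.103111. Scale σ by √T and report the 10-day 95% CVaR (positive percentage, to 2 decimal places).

12.06%

σ_{10d} = 1.85% × √10 = 5.850%.
ES multiplier = φ(z)/(1−α) = 0.103111/0.05 = 2.062.
ES = 5.850% × 2.062 = 12.063%.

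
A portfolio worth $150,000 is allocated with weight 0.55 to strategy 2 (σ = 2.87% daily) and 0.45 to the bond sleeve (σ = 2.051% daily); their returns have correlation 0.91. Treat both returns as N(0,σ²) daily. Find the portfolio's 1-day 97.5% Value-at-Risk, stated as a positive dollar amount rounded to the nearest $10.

$7,200

σ_p² = 0.55²·2.87² + 0.45²·2.051² + 2·0.91·0.55·0.45·2.87·2.051 = 5.9950 (%²).
σ_p = √5.9950 = 2.448%.
At 97.5%, z = 1.960.
VaR = 1.960 × 2.448% = 4.798%; on $150,000 that is $7,197.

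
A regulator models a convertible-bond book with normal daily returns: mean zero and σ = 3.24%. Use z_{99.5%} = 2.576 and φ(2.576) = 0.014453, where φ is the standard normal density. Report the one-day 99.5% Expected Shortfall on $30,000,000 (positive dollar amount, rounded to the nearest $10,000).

Tail multiplier: φ(z)/(1−α) = 0.014453 / 0.005 = 2.891.
ES = 3.24% × 2.891 = 9.367%.
On $30,000,000: 0.09367 × $30,000,000 = $2,810,100.

$2,810,000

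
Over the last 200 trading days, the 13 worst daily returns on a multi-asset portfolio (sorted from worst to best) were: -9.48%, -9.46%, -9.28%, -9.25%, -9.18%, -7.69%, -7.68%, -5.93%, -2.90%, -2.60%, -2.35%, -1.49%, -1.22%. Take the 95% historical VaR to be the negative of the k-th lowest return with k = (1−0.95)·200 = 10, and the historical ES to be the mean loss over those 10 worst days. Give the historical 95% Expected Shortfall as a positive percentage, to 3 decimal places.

The 10 worst returns sum to -73.45%.
ES = −(-73.45%) / 10 = 7.345%.

7.345%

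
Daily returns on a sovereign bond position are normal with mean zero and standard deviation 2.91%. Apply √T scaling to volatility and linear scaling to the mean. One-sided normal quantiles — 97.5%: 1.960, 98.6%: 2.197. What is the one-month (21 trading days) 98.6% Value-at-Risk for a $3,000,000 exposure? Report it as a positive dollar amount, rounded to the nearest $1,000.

σ_{21d} = 2.91% × √21 = 13.335%.
VaR = 2.197 × 13.335% = 29.297%.
On $3,000,000: 0.29297 × $3,000,000 = $878,910.

$879,000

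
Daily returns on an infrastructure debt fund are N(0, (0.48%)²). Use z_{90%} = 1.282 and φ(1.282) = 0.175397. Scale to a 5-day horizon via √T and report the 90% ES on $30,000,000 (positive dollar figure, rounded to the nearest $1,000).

$565,000

σ_{5d} = 0.48% × √5 = 1.073%.
ES multiplier = φ(z)/(1−α) = 0.175397/0.1 = 1.754.
ES = 1.073% × 1.754 = 1.882%; on $30,000,000: $564,600.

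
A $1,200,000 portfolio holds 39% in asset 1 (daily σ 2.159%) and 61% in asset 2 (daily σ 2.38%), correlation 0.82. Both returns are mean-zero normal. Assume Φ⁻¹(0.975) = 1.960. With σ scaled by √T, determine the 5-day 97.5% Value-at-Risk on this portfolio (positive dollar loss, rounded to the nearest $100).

$115,500

σ_p = √(0.39²·2.159² + 0.61²·2.38² + 2·0.82·0.39·0.61·2.159·2.38) = 2.196%.
σ_{5d} = 2.196% × √5 = 4.910%.
VaR = 1.960 × 4.910% = 9.624%; on $1,200,000 that is $115,488.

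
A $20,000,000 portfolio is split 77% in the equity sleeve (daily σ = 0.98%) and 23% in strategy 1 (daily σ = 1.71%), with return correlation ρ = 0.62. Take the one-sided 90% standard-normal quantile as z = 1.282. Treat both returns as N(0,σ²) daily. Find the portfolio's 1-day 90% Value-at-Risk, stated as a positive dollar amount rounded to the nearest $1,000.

σ_p² = 0.77²·0.98² + 0.23²·1.71² + 2·0.62·0.77·0.23·0.98·1.71 = 1.0921 (%²).
σ_p = √1.0921 = 1.045%.
VaR = 1.282 × 1.045% = 1.340%; on $20,000,000 that is $268,000.

$268,000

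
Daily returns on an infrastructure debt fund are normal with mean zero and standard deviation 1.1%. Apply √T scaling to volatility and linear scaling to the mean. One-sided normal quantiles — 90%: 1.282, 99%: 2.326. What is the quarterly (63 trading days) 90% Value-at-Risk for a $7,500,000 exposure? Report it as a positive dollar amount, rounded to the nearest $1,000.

σ_{63d} = 1.1% × √63 = 8.731%.
VaR = 1.282 × 8.731% = 11.193%.
On $7,500,000: 0.11193 × $7,500,000 = $839,475.

$839,000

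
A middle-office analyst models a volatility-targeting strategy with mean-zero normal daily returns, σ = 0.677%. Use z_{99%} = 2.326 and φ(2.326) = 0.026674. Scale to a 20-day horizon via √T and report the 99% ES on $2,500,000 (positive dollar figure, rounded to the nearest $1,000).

$202,000

σ_{20d} = 0.677% × √20 = 3.028%.
ES multiplier = φ(z)/(1−α) = 0.026674/0.01 = 2.667.
ES = 3.028% × 2.667 = 8.076%; on $2,500,000: $201,900.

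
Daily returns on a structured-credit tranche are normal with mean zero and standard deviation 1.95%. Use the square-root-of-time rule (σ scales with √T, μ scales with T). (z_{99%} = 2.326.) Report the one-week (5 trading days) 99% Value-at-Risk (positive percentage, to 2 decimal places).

10.14%

σ_{5d} = 1.95% × √5 = 4.360%.
VaR = 2.326 × 4.360% = 10.141%.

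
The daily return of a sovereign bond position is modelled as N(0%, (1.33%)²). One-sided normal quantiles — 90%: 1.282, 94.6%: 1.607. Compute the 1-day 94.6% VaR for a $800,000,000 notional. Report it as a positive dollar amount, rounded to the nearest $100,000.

$17,100,000

VaR = z·σ = 1.607 × 1.33% = 2.137%.
On $800,000,000: 0.02137 × $800,000,000 = $17,096,000.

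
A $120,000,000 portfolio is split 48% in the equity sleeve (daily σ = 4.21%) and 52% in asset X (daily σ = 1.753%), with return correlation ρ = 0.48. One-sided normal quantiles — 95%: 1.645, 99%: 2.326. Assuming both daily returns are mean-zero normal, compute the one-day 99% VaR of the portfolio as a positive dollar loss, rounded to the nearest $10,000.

σ_p² = 0.48²·4.21² + 0.52²·1.753² + 2·0.48·0.48·0.52·4.21·1.753 = 6.6830 (%²).
σ_p = √6.6830 = 2.585%.
VaR = 2.326 × 2.585% = 6.013%; on $120,000,000 that is $7,215,600.

$7,220,000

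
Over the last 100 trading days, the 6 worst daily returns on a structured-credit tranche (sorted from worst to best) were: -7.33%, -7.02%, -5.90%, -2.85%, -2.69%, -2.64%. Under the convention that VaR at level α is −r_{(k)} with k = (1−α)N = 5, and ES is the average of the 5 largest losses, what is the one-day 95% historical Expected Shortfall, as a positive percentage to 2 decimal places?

5.16%

The 5 worst returns sum to -25.79%.
ES = −(-25.79%) / 5 = 5.158% ≈ 5.16%.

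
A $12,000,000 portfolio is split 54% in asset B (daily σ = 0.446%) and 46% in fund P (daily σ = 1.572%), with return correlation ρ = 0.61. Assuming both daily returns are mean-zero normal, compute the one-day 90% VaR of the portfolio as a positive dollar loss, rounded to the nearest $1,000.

$137,000

σ_p² = 0.54²·0.446² + 0.46²·1.572² + 2·0.61·0.54·0.46·0.446·1.572 = 0.7934 (%²).
σ_p = √0.7934 = 0.891%.
At 90%, z = 1.282.
VaR = 1.282 × 0.891% = 1.142%; on $12,000,000 that is $137,040.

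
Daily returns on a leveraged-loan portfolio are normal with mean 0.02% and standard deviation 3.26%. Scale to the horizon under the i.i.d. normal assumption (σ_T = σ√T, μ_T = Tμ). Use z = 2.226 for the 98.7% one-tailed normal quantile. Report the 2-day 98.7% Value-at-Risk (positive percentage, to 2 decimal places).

10.22%

σ_{2d} = 3.26% × √2 = 4.610%; μ_{2d} = 2 × 0.02% = 0.040%.
VaR = −(0.040%) + 2.226 × 4.610% = 10.222%.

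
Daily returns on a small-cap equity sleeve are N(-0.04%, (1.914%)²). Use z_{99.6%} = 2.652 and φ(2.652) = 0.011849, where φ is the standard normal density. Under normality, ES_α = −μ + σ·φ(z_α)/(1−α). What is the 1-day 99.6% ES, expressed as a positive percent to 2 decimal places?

Tail multiplier: φ(z)/(1−α) = 0.011849 / 0.004 = 2.962.
ES = −(-0.04%) + 1.914% × 2.962 = 5.709%.

5.71%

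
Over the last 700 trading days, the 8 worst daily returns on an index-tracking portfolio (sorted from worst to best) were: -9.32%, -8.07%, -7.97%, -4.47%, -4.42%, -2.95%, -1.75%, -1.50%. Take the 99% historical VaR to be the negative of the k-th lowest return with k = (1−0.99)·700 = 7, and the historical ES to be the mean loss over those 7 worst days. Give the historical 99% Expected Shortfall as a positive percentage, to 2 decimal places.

The 7 worst returns sum to -38.95%.
ES = −(-38.95%) / 7 = 5.5642…% ≈ 5.56%.

5.56%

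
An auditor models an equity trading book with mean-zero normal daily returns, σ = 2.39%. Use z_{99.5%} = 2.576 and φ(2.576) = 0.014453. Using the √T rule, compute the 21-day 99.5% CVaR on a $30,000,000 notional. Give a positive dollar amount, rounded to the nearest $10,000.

σ_{21d} = 2.39% × √21 = 10.952%.
ES multiplier = φ(z)/(1−α) = 0.014453/0.005 = 2.891.
ES = 10.952% × 2.891 = 31.662%; on $30,000,000: $9,498,600.

$9,500,000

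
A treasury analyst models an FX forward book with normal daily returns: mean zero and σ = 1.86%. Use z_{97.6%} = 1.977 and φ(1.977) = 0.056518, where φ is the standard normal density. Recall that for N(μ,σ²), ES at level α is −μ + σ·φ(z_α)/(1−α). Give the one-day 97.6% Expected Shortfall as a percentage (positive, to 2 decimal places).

Tail multiplier: φ(z)/(1−α) = 0.056518 / 0.024 = 2.355.
ES = 1.86% × 2.355 = 4.380%.

4.38%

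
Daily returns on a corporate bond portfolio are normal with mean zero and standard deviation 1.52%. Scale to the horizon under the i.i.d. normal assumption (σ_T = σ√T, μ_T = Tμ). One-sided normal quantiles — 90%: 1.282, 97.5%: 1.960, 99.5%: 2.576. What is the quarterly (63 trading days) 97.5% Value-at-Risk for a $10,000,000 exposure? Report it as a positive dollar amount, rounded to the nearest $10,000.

σ_{63d} = 1.52% × √63 = 12.065%.
VaR = 1.960 × 12.065% = 23.647%.
On $10,000,000: 0.23647 × $10,000,000 = $2,364,700.

$2,360,000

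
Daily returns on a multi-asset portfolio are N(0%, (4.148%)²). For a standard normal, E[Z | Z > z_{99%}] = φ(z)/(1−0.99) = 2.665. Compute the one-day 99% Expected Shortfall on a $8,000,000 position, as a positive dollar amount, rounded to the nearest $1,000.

ES = 4.148% × 2.665 = 11.054%.
On $8,000,000: 0.11054 × $8,000,000 = $884,320.

$884,000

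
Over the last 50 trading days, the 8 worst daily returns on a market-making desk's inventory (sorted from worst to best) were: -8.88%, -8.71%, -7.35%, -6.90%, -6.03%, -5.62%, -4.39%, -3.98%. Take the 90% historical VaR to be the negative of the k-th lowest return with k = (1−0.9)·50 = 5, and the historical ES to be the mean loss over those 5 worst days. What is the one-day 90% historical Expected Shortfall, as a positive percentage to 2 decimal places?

The 5 worst returns sum to -37.87%.
ES = −(-37.87%) / 5 = 7.574% ≈ 7.57%.

7.57%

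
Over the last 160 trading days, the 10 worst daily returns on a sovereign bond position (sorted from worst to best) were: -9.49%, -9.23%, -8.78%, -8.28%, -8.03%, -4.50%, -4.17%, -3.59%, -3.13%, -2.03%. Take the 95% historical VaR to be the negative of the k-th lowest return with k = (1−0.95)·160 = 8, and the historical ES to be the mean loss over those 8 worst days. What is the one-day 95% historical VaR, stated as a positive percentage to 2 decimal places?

k = 8; the 8th lowest return is -3.59%, so VaR = 3.59%.

3.59%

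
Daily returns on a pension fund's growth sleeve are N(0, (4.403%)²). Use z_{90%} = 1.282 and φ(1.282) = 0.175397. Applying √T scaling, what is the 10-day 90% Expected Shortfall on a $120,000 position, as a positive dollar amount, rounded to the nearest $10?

σ_{10d} = 4.403% × √10 = 13.924%.
ES multiplier = φ(z)/(1−α) = 0.175397/0.1 = 1.754.
ES = 13.924% × 1.754 = 24.423%; on $120,000: $29,308.

$29,310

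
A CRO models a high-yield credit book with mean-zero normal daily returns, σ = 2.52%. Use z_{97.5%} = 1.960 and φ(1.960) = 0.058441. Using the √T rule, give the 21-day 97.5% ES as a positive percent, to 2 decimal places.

27.00%

σ_{21d} = 2.52% × √21 = 11.548%.
ES multiplier = φ(z)/(1−α) = 0.058441/0.025 = 2.338.
ES = 11.548% × 2.338 = 26.999%.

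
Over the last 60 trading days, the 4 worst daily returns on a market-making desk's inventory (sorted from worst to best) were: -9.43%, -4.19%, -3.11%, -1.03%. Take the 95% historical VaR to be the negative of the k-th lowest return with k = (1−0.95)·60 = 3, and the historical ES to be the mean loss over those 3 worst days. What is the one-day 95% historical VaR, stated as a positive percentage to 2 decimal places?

3.11%

k = 3; the 3rd lowest return is -3.11%, so VaR = 3.11%.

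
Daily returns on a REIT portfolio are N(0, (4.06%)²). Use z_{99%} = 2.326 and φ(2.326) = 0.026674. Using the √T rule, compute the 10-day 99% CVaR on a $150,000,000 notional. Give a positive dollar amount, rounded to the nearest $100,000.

σ_{10d} = 4.06% × √10 = 12.839%.
ES multiplier = φ(z)/(1−α) = 0.026674/0.01 = 2.667.
ES = 12.839% × 2.667 = 34.242%; on $150,000,000: $51,363,000.

$51,400,000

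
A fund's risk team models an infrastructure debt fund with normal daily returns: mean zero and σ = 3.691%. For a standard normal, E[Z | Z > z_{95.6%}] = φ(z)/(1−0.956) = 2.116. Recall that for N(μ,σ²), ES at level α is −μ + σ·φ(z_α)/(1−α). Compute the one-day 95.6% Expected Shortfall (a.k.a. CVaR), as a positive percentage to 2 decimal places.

ES = 3.691% × 2.116 = 7.810%.

7.81%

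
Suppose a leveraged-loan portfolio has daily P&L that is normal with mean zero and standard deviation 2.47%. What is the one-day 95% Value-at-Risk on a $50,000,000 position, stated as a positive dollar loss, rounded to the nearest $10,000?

$2,030,000

At 95% one-sided, z = 1.645.
VaR = z·σ = 1.645 × 2.47% = 4.063%.
On $50,000,000: 0.04063 × $50,000,000 = $2,031,500.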